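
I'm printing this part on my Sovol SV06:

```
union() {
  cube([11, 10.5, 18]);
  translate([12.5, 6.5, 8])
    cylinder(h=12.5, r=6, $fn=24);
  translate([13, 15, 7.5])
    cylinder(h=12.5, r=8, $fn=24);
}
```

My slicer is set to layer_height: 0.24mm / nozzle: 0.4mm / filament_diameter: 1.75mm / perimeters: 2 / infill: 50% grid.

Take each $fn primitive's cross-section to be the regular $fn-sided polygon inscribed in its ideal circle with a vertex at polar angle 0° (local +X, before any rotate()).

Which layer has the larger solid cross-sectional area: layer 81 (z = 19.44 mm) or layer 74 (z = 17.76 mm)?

Layer 81 (z = 19.44): the cube does not reach this height (z outside [0, 18]); the cylinder at (12.5, 6.5): section is a regular 24-gon, circumradius r=6 (area = (24/2)·6.000²·sin(360°/24) = 111.81 mm²); the r=8 cylinder at (13, 15) gives a regular 24-gon of circumradius 8 (constant along its height) (area = (24/2)·8.000²·sin(360°/24) = 198.77 mm²); Combining (union): the regions partially overlap — summed areas 310.58 mm² minus the doubly-counted overlap 40.78 mm² gives 269.81 mm² — area = 269.81 mm². So its area = 269.81 mm². Layer 74 (z = 17.76): the cube is present — its section is the full 11×10.5 rectangle (area 115.50 mm²); the r=6 cylinder at (12.5, 6.5) gives a regular 24-gon of circumradius 6 (constant along its height) (area = (24/2)·6.000²·sin(360°/24) = 111.81 mm²); the r=8 cylinder at (13, 15) gives a regular 24-gon of circumradius 8 (constant along its height) (area = (24/2)·8.000²·sin(360°/24) = 198.77 mm²); Combining (union): the regions partially overlap — summed areas 426.08 mm² minus the doubly-counted overlap 76.65 mm² gives 349.43 mm² — area = 349.43 mm². So its area = 349.43 mm². Layer 74 is larger (349.43 vs 269.81 mm²).

layer 74 (z = 17.76 mm)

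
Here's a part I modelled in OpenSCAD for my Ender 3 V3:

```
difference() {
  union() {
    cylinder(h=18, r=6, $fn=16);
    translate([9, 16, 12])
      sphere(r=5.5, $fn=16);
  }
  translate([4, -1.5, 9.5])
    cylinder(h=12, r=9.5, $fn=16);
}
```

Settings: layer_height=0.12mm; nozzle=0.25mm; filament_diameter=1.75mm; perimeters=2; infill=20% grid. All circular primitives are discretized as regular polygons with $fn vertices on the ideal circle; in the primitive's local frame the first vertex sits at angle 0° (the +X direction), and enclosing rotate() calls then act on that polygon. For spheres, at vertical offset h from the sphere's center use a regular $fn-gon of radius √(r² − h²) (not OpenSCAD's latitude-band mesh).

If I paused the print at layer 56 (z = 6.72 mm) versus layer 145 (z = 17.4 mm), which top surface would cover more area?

layer 56 (z = 6.72 mm)

Layer 56 (z = 6.72): the r=6 cylinder contributes a regular 16-gon of circumradius 6 (area = (16/2)·6.000²·sin(360°/16) = 110.21 mm²); the sphere at (9, 16): section is a regular 16-gon, circumradius = √(r²−h²) = √(5.5²−5.28²) = 1.540 (area = (16/2)·1.540²·sin(360°/16) = 7.26 mm²); Combining (union): the 2 present regions are separate (no shared area or edge), so areas and boundary lengths simply add and each stays a separate island — area = 117.47 mm²; the cylinder at (4, -1.5) does not reach this height (z outside [9.5, 21.5]); Taking the first minus the rest: none of the subtracted shapes is present at this height, so that combined region is unchanged — area = 117.47 mm². So its area = 117.47 mm². Layer 145 (z = 17.4): the cylinder: section is a regular 16-gon, circumradius r=6 (area = (16/2)·6.000²·sin(360°/16) = 110.21 mm²); the sphere at (9, 16): section is a regular 16-gon, circumradius = √(r²−h²) = √(5.5²−5.4²) = 1.044 (area = (16/2)·1.044²·sin(360°/16) = 3.34 mm²); Combining (union): the 2 present regions are separate (no shared area or edge), so areas and boundary lengths simply add and each stays a separate island — area = 113.55 mm²; the r=9.5 cylinder at (4, -1.5) contributes a regular 16-gon of circumradius 9.5 (area = (16/2)·9.500²·sin(360°/16) = 276.30 mm²); Taking the first minus the rest: starting from the result so far (113.55 mm²), the r=9.5 cylinder at (4, -1.5) partially overlaps it — only the 105.24 mm² overlap (of its 276.30 mm²) is removed, clipping the outline — area = 8.31 mm². So its area = 8.31 mm². Layer 56 is larger (117.47 vs 8.31 mm²).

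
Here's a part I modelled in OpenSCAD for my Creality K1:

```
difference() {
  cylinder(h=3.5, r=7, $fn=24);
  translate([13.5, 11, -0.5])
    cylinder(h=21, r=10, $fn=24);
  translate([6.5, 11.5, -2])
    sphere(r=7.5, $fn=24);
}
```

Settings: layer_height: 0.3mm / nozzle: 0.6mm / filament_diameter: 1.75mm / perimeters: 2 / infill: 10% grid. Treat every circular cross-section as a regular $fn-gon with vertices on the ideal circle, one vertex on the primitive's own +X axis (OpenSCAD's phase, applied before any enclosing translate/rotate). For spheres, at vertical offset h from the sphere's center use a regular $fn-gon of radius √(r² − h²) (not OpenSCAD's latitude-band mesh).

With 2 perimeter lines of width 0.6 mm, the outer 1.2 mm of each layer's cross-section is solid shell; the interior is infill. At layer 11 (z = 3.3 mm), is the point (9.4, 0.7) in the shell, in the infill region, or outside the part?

At z = 3.3 mm: the cylinder: section is a regular 24-gon, circumradius r=7; the cylinder at (13.5, 11): section is a regular 24-gon, circumradius r=10; the r=7.5 sphere at (6.5, 11.5) contributes a regular 24-gon of circumradius √(7.5²−5.3²) = 5.307; After the difference (first − rest): starting from the r=7 cylinder, the r=10 cylinder at (13.5, 11) misses the remaining region (no effect); the r=7.5 sphere at (6.5, 11.5) misses the remaining region (no effect) — 1 connected region. Overall, the cross-section is a single solid region. The nearest boundary edge runs (6.76, 1.81)→(7.00, 0.00); distance from the point to it = 2.47 mm. The point is not inside any of the regions above, so it lies outside the cross-section (2.47 mm from the nearest boundary).

outside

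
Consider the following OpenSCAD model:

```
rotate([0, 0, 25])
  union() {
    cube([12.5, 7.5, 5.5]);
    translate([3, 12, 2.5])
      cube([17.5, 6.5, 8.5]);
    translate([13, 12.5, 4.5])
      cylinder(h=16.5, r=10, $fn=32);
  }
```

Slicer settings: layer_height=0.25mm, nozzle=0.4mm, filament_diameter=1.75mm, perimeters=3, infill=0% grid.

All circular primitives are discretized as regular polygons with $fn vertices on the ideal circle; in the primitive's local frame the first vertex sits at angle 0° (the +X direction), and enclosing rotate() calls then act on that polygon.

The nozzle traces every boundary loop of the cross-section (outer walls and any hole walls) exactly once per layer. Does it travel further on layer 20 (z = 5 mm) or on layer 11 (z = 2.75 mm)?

layer 11 (z = 2.75 mm)

Layer 20 (z = 5): the cube (footprint 12.5×7.5) is included at this height (perimeter 40.00 mm); the cube at (3, 12) (footprint 17.5×6.5) is included at this height (perimeter 48.00 mm); the cylinder at (13, 12.5): section is a regular 32-gon, circumradius r=10 (perimeter = 2·32·10.000·sin(180°/32) = 62.73 mm); Combining (union): the regions partially overlap (shared area 137.60 mm²), so the edge portions inside another operand are dropped and the merged outline is re-measured after clipping — boundary = 81.38 mm; (rotated 25° about Z; rotation is an isometry so areas/perimeters/island counts are preserved). So its perimeter = 81.38 mm. Layer 11 (z = 2.75): the cube (footprint 12.5×7.5) is included at this height (perimeter 40.00 mm); the cube at (3, 12) is present — its section is the full 17.5×6.5 rectangle (perimeter 48.00 mm); the cylinder at (13, 12.5) is not intersected at this z (z outside [4.5, 21]); Taking the union: the 2 present regions are separate (no shared area or edge), so areas and boundary lengths simply add and each stays a separate island — boundary = 88.00 mm; (whole slice rotated 25° about Z — lengths, areas and connectivity unchanged). So its perimeter = 88.00 mm. Layer 11 is larger (88.00 vs 81.38 mm).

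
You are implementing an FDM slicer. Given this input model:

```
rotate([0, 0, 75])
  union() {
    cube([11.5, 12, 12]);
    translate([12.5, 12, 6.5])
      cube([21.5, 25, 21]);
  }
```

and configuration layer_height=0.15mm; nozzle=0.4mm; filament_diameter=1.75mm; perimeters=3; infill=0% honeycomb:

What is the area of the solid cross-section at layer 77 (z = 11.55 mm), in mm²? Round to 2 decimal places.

At z = 11.55 mm: the cube (footprint 11.5×12) is included at this height (area 138.00 mm²); the cube at (12.5, 12) (footprint 21.5×25) is included at this height (area 537.50 mm²); Combining (union): the 2 present regions are separate (no shared area or edge), so areas and boundary lengths simply add and each stays a separate island — area = 675.50 mm²; (rotated 75° about Z; rotation is an isometry so areas/perimeters/island counts are preserved). Overall, the cross-section has 2 separate islands. Net area = 675.50 mm².

675.50 mm²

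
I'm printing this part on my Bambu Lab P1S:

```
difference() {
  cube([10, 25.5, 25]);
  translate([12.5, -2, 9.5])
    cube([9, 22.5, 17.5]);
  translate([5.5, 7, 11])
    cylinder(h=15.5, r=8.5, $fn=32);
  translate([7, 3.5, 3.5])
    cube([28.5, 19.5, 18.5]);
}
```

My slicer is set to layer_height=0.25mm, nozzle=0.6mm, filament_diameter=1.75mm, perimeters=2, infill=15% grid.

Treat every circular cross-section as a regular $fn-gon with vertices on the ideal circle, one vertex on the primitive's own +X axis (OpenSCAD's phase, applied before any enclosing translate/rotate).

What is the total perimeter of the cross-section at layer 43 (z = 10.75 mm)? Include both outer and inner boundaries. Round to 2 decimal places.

77.00 mm

At z = 10.75 mm: the cube is present — its section is the full 10×25.5 rectangle (perimeter 71.00 mm); the cube at (12.5, -2) is present — its section is the full 9×22.5 rectangle (perimeter 63.00 mm); the cylinder at (5.5, 7) is absent (z outside [11, 26.5]); the cube at (7, 3.5) is present — its section is the full 28.5×19.5 rectangle (perimeter 96.00 mm); Subtracting the remaining from the first: starting from the 10×25.5 cube, the 9×22.5 cube at (12.5, -2) misses the remaining region (no effect); the 28.5×19.5 cube at (7, 3.5) partially overlaps it — only the 58.50 mm² overlap (of its 555.75 mm²) is removed, clipping the outline — boundary = 77.00 mm. Overall, the cross-section is a single solid region. Total boundary length (outer) = 77.00 mm.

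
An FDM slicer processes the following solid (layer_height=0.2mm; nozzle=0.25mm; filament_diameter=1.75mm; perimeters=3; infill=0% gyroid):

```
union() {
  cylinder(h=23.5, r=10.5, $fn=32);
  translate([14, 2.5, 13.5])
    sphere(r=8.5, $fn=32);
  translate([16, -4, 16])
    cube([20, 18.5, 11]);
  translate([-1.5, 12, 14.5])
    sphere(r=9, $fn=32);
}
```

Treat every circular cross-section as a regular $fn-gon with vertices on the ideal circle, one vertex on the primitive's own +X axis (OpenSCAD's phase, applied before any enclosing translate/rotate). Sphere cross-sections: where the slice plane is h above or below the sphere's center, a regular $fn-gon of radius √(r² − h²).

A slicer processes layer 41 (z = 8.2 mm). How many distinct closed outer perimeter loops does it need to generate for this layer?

1

At z = 8.2 mm: the r=10.5 cylinder gives a regular 32-gon of circumradius 10.5 (constant along its height); the r=8.5 sphere at (14, 2.5) slices to a regular 32-gon of circumradius 6.645 (√(r²−h²) with h=5.3 from center); the cube at (16, -4) is absent (z outside [16, 27]); the r=9 sphere at (-1.5, 12) slices to a regular 32-gon of circumradius 6.427 (√(r²−h²) with h=6.3 from center); Taking the union: the regions partially overlap (shared area 54.88 mm²), so overlapping operands fuse into one piece — 1 connected region. The result has 1 disconnected region.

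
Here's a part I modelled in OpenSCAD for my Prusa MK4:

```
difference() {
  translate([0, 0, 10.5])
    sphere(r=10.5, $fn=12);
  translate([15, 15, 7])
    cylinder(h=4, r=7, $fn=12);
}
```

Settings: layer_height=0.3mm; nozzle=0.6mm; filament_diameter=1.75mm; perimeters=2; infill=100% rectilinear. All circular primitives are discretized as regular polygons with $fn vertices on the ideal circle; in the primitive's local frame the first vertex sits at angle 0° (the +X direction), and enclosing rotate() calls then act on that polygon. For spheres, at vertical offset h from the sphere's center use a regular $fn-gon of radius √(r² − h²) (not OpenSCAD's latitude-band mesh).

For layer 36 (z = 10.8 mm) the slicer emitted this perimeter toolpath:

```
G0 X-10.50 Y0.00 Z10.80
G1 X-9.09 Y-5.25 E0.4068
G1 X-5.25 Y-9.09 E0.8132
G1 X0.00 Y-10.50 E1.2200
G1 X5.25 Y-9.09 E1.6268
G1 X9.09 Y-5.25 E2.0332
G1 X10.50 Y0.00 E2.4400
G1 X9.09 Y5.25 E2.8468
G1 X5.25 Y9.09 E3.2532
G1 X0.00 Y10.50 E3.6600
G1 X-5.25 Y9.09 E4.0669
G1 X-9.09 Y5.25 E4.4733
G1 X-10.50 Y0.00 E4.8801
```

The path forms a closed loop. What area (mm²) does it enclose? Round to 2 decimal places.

330.63 mm²

Apply the shoelace formula to the sequence of (X, Y) vertices; enclosed area = 330.63 mm².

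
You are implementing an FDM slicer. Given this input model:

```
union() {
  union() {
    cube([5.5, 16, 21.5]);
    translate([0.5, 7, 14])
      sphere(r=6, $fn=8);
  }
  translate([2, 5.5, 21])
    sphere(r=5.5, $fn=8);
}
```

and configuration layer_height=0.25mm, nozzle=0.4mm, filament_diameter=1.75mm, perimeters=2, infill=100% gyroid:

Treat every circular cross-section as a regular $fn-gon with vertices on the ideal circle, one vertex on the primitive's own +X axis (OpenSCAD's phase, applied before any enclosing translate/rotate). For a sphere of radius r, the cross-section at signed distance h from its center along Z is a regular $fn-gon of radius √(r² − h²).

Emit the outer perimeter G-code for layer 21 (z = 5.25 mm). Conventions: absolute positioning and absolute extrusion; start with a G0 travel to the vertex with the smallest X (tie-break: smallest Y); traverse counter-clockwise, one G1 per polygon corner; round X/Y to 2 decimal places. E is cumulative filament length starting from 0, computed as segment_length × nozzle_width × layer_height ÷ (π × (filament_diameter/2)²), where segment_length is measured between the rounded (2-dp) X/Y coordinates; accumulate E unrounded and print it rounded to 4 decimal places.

G0 X0.00 Y0.00 Z5.25
G1 X5.50 Y0.00 E0.2287
G1 X5.50 Y16.00 E0.8939
G1 X0.00 Y16.00 E1.1225
G1 X0.00 Y0.00 E1.7877

At z = 5.25 mm: the cube (footprint 5.5×16) is included at this height; the sphere at (0.5, 7) is absent (|z−center|=8.750 > r=6); Merging all regions: only the 5.5×16 cube is present, so the union is just that shape — 1 connected region; the sphere at (2, 5.5) is absent (|z−center|=15.750 > r=5.5); Combining (union): only the result so far is present, so the union is just that shape — 1 connected region. The outline is a single polygon with 4 vertices. Extrusion per mm of travel: 0.4 × 0.25 / (π × 0.875²) = 0.041575. Accumulating E over each segment gives final E = 1.7877.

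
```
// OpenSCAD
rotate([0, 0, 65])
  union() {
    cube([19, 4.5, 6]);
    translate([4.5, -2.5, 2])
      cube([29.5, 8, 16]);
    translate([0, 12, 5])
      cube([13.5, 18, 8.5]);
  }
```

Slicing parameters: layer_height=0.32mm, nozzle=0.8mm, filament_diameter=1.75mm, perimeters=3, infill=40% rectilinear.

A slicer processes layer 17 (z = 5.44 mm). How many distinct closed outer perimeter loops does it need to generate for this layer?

At z = 5.44 mm: the cube is present — its section is the full 19×4.5 rectangle; the cube at (4.5, -2.5) (footprint 29.5×8) is included at this height; the cube at (0, 12) (footprint 13.5×18) is included at this height; Taking the union: the regions partially overlap (shared area 65.25 mm²), so overlapping operands fuse into one piece — 2 connected regions; (whole slice rotated 65° about Z — lengths, areas and connectivity unchanged). The result has 2 disconnected regions.

2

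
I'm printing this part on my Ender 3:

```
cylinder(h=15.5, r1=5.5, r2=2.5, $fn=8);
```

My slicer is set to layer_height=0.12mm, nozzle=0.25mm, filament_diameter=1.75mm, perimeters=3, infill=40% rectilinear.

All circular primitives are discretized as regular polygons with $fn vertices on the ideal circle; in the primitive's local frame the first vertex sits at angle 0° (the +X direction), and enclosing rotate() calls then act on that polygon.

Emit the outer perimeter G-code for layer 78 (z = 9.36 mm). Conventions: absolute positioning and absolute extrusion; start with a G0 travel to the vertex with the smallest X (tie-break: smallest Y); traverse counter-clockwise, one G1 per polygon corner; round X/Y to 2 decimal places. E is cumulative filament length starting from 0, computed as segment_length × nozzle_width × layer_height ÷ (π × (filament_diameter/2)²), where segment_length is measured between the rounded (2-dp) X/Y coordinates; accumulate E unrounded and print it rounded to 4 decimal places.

G0 X-3.69 Y0.00 Z9.36
G1 X-2.61 Y-2.61 E0.0352
G1 X0.00 Y-3.69 E0.0705
G1 X2.61 Y-2.61 E0.1057
G1 X3.69 Y0.00 E0.1409
G1 X2.61 Y2.61 E0.1762
G1 X0.00 Y3.69 E0.2114
G1 X-2.61 Y2.61 E0.2466
G1 X-3.69 Y0.00 E0.2818

At z = 9.36 mm: the cone: at t=0.604 of its height the radius interpolates to r₁+(r₂−r₁)t = 3.688, giving a regular 8-gon of that circumradius. The outline is a single polygon with 8 vertices. Extrusion per mm of travel: 0.25 × 0.12 / (π × 0.875²) = 0.012473. Accumulating E over each segment gives final E = 0.2818.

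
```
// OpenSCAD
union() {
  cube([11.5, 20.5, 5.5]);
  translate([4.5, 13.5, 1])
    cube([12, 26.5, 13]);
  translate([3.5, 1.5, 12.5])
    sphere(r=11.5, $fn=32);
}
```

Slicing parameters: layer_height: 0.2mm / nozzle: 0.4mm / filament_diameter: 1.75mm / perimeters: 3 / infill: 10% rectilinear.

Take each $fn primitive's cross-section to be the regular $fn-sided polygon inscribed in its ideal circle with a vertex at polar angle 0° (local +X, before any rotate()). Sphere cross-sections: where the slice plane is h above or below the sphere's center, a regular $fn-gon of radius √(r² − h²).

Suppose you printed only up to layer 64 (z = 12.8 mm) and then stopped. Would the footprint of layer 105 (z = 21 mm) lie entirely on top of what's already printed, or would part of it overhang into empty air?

entirely on top

Compare the two slices. At z = 12.8: the cube does not reach this height (z outside [0, 5.5]); the 12×26.5 cube at (4.5, 13.5) contributes its full rectangle (area 318.00 mm²); the r=11.5 sphere at (3.5, 1.5) slices to a regular 32-gon of circumradius 11.496 (√(r²−h²) with h=0.3 from center) (area = (32/2)·11.496²·sin(360°/32) = 412.53 mm²); Merging all regions: the 2 present regions are separate (no shared area or edge), so areas and boundary lengths simply add and each stays a separate island — area = 730.53 mm². At z = 21: the cube is absent (z outside [0, 5.5]); the cube at (4.5, 13.5) is not intersected at this z (z outside [1, 14]); the r=11.5 sphere at (3.5, 1.5) slices to a regular 32-gon of circumradius 7.746 (√(r²−h²) with h=8.5 from center) (area = (32/2)·7.746²·sin(360°/32) = 187.29 mm²); Merging all regions: only the r=11.5 sphere at (3.5, 1.5) is present, so the union is just that shape — area = 187.29 mm². Checking containment: the cross-section at z = 21 is a subset of the cross-section at z = 12.8.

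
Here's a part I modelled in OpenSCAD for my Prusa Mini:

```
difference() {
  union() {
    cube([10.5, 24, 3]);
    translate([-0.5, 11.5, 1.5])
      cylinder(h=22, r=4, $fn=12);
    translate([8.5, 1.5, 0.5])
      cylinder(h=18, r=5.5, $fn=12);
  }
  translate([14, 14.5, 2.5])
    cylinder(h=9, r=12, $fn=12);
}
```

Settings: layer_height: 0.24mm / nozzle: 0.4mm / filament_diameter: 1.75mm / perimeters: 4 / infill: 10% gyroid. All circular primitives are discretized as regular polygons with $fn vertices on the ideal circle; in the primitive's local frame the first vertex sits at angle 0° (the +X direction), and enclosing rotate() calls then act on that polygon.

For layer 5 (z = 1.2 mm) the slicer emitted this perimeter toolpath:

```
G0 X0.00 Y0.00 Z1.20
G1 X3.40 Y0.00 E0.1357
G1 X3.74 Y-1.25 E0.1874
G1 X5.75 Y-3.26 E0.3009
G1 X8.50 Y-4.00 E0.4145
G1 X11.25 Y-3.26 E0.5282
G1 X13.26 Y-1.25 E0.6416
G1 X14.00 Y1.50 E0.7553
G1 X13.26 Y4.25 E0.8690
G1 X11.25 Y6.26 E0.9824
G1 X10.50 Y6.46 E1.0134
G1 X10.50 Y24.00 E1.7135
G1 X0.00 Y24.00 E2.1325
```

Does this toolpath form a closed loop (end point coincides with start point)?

Start point (G0): (0.00, 0.00). End point (last G1): the path does not return to the start — open.

no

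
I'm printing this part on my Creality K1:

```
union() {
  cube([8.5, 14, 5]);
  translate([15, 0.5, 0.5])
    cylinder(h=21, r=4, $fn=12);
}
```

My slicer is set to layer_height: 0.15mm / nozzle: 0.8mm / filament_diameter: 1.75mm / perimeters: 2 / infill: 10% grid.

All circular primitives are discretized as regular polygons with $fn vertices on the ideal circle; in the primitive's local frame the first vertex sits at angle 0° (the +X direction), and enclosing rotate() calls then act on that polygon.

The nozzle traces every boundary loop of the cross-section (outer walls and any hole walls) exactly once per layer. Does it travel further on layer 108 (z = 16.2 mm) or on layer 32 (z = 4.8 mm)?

Layer 108 (z = 16.2): the cube is not intersected at this z (z outside [0, 5]); the r=4 cylinder at (15, 0.5) gives a regular 12-gon of circumradius 4 (constant along its height) (perimeter = 2·12·4.000·sin(180°/12) = 24.85 mm); Merging all regions: only the r=4 cylinder at (15, 0.5) is present, so the union is just that shape — boundary = 24.85 mm. So its perimeter = 24.85 mm. Layer 32 (z = 4.8): the cube (footprint 8.5×14) is included at this height (perimeter 45.00 mm); the r=4 cylinder at (15, 0.5) contributes a regular 12-gon of circumradius 4 (perimeter = 2·12·4.000·sin(180°/12) = 24.85 mm); Taking the union: the 2 present regions are separate (no shared area or edge), so areas and boundary lengths simply add and each stays a separate island — boundary = 69.85 mm. So its perimeter = 69.85 mm. Layer 32 is larger (69.85 vs 24.85 mm).

layer 32 (z = 4.8 mm)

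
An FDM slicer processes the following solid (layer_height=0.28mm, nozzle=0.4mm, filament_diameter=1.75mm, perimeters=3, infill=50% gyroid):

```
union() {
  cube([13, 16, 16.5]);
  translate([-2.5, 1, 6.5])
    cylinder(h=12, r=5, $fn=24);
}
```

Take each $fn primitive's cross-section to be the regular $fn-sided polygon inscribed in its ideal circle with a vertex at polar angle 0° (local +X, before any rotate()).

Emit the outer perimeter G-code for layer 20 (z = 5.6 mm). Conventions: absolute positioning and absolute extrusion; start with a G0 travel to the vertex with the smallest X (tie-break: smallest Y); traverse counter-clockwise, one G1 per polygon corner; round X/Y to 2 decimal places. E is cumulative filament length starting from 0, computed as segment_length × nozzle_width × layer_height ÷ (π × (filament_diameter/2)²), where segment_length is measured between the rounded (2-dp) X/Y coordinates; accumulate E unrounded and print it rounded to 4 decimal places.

At z = 5.6 mm: the cube (footprint 13×16) is included at this height; the cylinder at (-2.5, 1) is not intersected at this z (z outside [6.5, 18.5]); Combining (union): only the 13×16 cube is present, so the union is just that shape — 1 connected region. The outline is a single polygon with 4 vertices. Extrusion per mm of travel: 0.4 × 0.28 / (π × 0.875²) = 0.046564. Accumulating E over each segment gives final E = 2.7007.

G0 X0.00 Y0.00 Z5.60
G1 X13.00 Y0.00 E0.6053
G1 X13.00 Y16.00 E1.3504
G1 X0.00 Y16.00 E1.9557
G1 X0.00 Y0.00 E2.7007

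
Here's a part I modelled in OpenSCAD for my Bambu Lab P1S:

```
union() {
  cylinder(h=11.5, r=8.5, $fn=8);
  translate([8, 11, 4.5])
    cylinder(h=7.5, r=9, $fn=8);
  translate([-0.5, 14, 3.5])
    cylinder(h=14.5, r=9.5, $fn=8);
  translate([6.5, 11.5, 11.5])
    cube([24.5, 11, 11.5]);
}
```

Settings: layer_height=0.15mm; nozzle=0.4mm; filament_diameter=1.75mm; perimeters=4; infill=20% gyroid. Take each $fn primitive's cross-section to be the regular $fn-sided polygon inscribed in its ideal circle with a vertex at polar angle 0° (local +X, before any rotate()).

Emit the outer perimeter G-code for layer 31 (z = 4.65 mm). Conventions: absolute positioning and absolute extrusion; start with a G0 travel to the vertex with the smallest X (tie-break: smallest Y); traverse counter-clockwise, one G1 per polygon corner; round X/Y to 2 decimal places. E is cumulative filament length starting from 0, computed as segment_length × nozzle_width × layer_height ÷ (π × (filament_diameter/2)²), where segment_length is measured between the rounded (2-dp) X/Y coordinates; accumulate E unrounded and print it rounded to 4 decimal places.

At z = 4.65 mm: the cylinder: section is a regular 8-gon, circumradius r=8.5; the r=9 cylinder at (8, 11) gives a regular 8-gon of circumradius 9 (constant along its height); the r=9.5 cylinder at (-0.5, 14) gives a regular 8-gon of circumradius 9.5 (constant along its height); the cube at (6.5, 11.5) does not reach this height (z outside [11.5, 23]); Combining (union): the regions partially overlap (shared area 122.13 mm²), so overlapping operands fuse into one piece — 1 connected region. The outline is a single polygon with 19 vertices. Extrusion per mm of travel: 0.4 × 0.15 / (π × 0.875²) = 0.024945. Accumulating E over each segment gives final E = 2.4441.

G0 X-10.00 Y14.00 Z4.65
G1 X-7.22 Y7.28 E0.1814
G1 X-5.08 Y6.40 E0.2391
G1 X-6.01 Y6.01 E0.2643
G1 X-8.50 Y0.00 E0.4266
G1 X-6.01 Y-6.01 E0.5888
G1 X0.00 Y-8.50 E0.7511
G1 X6.01 Y-6.01 E0.9134
G1 X8.50 Y0.00 E1.0757
G1 X7.60 Y2.16 E1.1340
G1 X8.00 Y2.00 E1.1448
G1 X14.36 Y4.64 E1.3166
G1 X17.00 Y11.00 E1.4883
G1 X14.36 Y17.36 E1.6601
G1 X8.00 Y20.00 E1.8319
G1 X6.73 Y19.47 E1.8662
G1 X6.22 Y20.72 E1.8999
G1 X-0.50 Y23.50 E2.0813
G1 X-7.22 Y20.72 E2.2627
G1 X-10.00 Y14.00 E2.4441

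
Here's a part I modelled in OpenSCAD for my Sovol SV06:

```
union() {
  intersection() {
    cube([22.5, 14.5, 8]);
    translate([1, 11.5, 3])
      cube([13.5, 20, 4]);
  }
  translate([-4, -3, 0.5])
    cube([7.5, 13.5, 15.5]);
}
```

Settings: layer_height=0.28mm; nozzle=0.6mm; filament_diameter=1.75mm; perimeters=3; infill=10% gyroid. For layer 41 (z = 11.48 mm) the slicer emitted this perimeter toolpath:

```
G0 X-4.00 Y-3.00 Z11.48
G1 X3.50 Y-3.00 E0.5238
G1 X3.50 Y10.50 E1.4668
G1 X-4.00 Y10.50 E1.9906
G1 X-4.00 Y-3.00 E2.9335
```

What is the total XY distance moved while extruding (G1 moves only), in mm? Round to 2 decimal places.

42.00 mm

Sum the Euclidean lengths of each G1 segment: total = 42.00 mm.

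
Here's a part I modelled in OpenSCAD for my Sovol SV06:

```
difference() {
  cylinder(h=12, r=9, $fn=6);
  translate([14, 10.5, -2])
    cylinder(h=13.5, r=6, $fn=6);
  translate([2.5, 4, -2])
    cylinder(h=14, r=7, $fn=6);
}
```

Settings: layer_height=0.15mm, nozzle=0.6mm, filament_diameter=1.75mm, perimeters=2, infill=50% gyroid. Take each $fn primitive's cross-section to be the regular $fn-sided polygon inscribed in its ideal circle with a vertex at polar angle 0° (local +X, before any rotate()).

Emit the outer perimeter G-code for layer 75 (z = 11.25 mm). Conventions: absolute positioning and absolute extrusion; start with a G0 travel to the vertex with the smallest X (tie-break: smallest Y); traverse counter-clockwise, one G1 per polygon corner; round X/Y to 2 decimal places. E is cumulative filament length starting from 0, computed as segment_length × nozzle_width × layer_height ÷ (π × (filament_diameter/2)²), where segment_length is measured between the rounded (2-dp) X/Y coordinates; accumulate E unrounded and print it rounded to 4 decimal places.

At z = 11.25 mm: the r=9 cylinder contributes a regular 6-gon of circumradius 9; the cylinder at (14, 10.5): section is a regular 6-gon, circumradius r=6; the r=7 cylinder at (2.5, 4) contributes a regular 6-gon of circumradius 7; After the difference (first − rest): starting from the r=9 cylinder, the r=6 cylinder at (14, 10.5) misses the remaining region (no effect); the r=7 cylinder at (2.5, 4) partially overlaps it — only the 94.38 mm² overlap (of its 127.31 mm²) is removed, clipping the outline — 1 connected region. The outline is a single polygon with 10 vertices. Extrusion per mm of travel: 0.6 × 0.15 / (π × 0.875²) = 0.037418. Accumulating E over each segment gives final E = 2.3408.

G0 X-9.00 Y0.00 Z11.25
G1 X-4.50 Y-7.79 E0.3366
G1 X4.50 Y-7.79 E0.6734
G1 X9.00 Y0.00 E1.0100
G1 X8.10 Y1.57 E1.0777
G1 X6.00 Y-2.06 E1.2346
G1 X-1.00 Y-2.06 E1.4966
G1 X-4.50 Y4.00 E1.7584
G1 X-2.31 Y7.79 E1.9222
G1 X-4.50 Y7.79 E2.0041
G1 X-9.00 Y0.00 E2.3408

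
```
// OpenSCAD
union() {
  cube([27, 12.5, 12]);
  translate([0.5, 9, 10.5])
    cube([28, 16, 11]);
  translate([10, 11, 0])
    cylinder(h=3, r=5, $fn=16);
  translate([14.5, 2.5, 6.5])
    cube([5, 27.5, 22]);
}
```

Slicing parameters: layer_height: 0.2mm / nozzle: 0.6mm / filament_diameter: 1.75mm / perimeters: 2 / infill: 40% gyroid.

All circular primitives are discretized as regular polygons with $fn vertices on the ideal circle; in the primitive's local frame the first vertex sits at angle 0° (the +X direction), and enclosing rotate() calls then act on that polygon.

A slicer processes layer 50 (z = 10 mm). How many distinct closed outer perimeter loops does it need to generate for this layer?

At z = 10 mm: the cube is present — its section is the full 27×12.5 rectangle; the cube at (0.5, 9) is not intersected at this z (z outside [10.5, 21.5]); the cylinder at (10, 11) does not reach this height (z outside [0, 3]); the cube at (14.5, 2.5) (footprint 5×27.5) is included at this height; Taking the union: the regions partially overlap (shared area 50.00 mm²), so overlapping operands fuse into one piece — 1 connected region. The result has 1 disconnected region.

1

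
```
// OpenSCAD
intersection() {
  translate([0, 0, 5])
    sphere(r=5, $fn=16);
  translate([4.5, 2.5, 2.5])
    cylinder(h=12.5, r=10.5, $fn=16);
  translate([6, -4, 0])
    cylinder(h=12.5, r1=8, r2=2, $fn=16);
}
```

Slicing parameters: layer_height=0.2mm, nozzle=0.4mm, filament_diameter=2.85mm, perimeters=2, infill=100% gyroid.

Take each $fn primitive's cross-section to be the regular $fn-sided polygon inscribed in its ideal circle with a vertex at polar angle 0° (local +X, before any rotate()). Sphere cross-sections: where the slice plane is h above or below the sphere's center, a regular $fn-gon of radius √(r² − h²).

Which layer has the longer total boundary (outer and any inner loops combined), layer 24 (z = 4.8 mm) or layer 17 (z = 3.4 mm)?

layer 17 (z = 3.4 mm)

Layer 24 (z = 4.8): the sphere: section is a regular 16-gon, circumradius = √(r²−h²) = √(5²−0.2²) = 4.996 (perimeter = 2·16·4.996·sin(180°/16) = 31.19 mm); the r=10.5 cylinder at (4.5, 2.5) gives a regular 16-gon of circumradius 10.5 (constant along its height) (perimeter = 2·16·10.500·sin(180°/16) = 65.55 mm); the cone at (6, -4) contributes a regular 16-gon of circumradius 5.696 (interpolated between r1=8 and r2=2 at t=0.384) (perimeter = 2·16·5.696·sin(180°/16) = 35.56 mm); Keeping only the common overlap: the r=5 sphere lies inside the r=10.5 cylinder at (4.5, 2.5), so it is kept whole; the cone at (6, -4) partially overlaps the running intersection; clipping to the common part keeps 17.74 mm² — boundary = 17.26 mm. So its perimeter = 17.26 mm. Layer 17 (z = 3.4): the r=5 sphere slices to a regular 16-gon of circumradius 4.737 (√(r²−h²) with h=1.6 from center) (perimeter = 2·16·4.737·sin(180°/16) = 29.57 mm); the r=10.5 cylinder at (4.5, 2.5) contributes a regular 16-gon of circumradius 10.5 (perimeter = 2·16·10.500·sin(180°/16) = 65.55 mm); the cone at (6, -4) contributes a regular 16-gon of circumradius 6.368 (interpolated between r1=8 and r2=2 at t=0.272) (perimeter = 2·16·6.368·sin(180°/16) = 39.75 mm); Keeping only the common overlap: the r=5 sphere lies inside the r=10.5 cylinder at (4.5, 2.5), so it is kept whole; the cone at (6, -4) partially overlaps the running intersection; clipping to the common part keeps 21.15 mm² — boundary = 18.57 mm. So its perimeter = 18.57 mm. Layer 17 is larger (18.57 vs 17.26 mm).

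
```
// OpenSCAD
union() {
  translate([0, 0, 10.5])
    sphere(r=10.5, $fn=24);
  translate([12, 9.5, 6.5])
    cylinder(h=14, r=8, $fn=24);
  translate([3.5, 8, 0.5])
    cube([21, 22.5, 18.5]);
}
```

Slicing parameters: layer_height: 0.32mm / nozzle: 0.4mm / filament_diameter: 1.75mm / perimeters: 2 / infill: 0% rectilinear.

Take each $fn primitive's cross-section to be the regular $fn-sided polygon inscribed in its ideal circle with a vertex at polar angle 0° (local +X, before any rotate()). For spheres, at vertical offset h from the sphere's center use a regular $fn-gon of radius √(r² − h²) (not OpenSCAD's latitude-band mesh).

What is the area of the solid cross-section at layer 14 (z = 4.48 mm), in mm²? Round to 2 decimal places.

702.36 mm²

At z = 4.48 mm: the r=10.5 sphere contributes a regular 24-gon of circumradius √(10.5²−6.02²) = 8.603 (area = (24/2)·8.603²·sin(360°/24) = 229.86 mm²); the cylinder at (12, 9.5) does not reach this height (z outside [6.5, 20.5]); the 21×22.5 cube at (3.5, 8) contributes its full rectangle (area 472.50 mm²); Combining (union): the 2 present regions are separate (no shared area or edge), so areas and boundary lengths simply add and each stays a separate island — area = 702.36 mm². Overall, the cross-section has 2 separate islands. Net area = 702.36 mm².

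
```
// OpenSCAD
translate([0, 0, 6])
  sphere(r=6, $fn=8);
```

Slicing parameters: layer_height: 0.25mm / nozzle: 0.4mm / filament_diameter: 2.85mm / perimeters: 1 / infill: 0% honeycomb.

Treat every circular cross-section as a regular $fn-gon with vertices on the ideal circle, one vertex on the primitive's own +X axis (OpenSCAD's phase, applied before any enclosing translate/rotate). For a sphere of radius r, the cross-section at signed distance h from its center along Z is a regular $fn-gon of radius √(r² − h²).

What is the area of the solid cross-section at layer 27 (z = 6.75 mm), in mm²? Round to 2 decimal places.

At z = 6.75 mm: the r=6 sphere contributes a regular 8-gon of circumradius √(6²−0.75²) = 5.953 (area = (8/2)·5.953²·sin(360°/8) = 100.23 mm²). Overall, the cross-section is a single solid region. Net area = 100.23 mm².

100.23 mm²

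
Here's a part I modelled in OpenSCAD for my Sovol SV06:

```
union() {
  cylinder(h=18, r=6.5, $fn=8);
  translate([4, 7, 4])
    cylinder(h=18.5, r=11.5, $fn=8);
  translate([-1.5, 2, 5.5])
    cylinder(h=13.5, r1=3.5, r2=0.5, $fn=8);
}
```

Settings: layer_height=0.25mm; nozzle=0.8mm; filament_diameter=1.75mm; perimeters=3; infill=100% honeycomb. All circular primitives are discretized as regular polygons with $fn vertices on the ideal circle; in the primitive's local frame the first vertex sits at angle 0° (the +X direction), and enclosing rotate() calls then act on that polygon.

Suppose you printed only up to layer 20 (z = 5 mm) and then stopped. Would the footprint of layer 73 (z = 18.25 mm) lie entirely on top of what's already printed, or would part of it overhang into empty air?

entirely on top

Compare the two slices. At z = 5: the r=6.5 cylinder gives a regular 8-gon of circumradius 6.5 (constant along its height) (area = (8/2)·6.500²·sin(360°/8) = 119.50 mm²); the cylinder at (4, 7): section is a regular 8-gon, circumradius r=11.5 (area = (8/2)·11.500²·sin(360°/8) = 374.06 mm²); the cone at (-1.5, 2) is not intersected at this z (z outside [5.5, 19]); Combining (union): the regions partially overlap — summed areas 493.56 mm² minus the doubly-counted overlap 87.69 mm² gives 405.87 mm² — area = 405.87 mm². At z = 18.25: the cylinder does not reach this height (z outside [0, 18]); the r=11.5 cylinder at (4, 7) contributes a regular 8-gon of circumradius 11.5 (area = (8/2)·11.500²·sin(360°/8) = 374.06 mm²); the cone at (-1.5, 2): at t=0.944 of its height the radius interpolates to r₁+(r₂−r₁)t = 0.667, giving a regular 8-gon of that circumradius (area = (8/2)·0.667²·sin(360°/8) = 1.26 mm²); Merging all regions: the cone at (-1.5, 2) lies entirely inside the r=11.5 cylinder at (4, 7), so the union is just the r=11.5 cylinder at (4, 7) — area = 374.06 mm². Checking containment: the cross-section at z = 18.25 is a subset of the cross-section at z = 5.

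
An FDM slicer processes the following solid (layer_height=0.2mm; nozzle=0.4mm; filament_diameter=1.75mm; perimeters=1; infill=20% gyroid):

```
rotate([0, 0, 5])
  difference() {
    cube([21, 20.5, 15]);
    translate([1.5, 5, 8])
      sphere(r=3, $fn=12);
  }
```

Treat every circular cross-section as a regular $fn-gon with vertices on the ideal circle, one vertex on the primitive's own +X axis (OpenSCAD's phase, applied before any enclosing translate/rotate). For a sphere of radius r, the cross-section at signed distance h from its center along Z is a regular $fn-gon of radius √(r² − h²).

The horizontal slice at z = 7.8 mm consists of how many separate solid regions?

At z = 7.8 mm: the cube (footprint 21×20.5) is included at this height; the r=3 sphere at (1.5, 5) contributes a regular 12-gon of circumradius √(3²−0.2²) = 2.993; After the difference (first − rest): starting from the 21×20.5 cube, the r=3 sphere at (1.5, 5) partially overlaps it — only the 21.82 mm² overlap (of its 26.88 mm²) is removed, clipping the outline — 1 connected region; (rotated 5° about Z; rotation is an isometry so areas/perimeters/island counts are preserved). The result has 1 disconnected region.

1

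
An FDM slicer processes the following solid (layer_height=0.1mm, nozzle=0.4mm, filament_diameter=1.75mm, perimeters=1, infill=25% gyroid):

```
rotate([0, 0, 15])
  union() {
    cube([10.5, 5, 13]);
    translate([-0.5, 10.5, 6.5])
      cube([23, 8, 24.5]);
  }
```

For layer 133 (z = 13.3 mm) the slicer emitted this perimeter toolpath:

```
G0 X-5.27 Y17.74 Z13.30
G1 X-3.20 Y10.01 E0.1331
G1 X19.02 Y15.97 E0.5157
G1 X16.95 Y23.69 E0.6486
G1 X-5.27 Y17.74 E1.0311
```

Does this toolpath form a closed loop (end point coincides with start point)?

Start point (G0): (-5.27, 17.74). End point (last G1): the path returns to the start — closed.

yes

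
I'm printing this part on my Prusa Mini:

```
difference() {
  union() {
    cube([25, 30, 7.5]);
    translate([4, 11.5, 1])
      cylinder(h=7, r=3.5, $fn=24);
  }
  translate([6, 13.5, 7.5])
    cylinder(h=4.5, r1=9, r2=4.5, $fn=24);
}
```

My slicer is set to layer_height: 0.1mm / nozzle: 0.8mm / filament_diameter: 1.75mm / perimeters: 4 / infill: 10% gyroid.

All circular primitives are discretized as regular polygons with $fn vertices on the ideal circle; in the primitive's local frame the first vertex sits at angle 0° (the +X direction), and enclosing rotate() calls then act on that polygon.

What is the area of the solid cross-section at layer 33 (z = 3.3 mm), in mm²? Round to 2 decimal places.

750.00 mm²

At z = 3.3 mm: the cube is present — its section is the full 25×30 rectangle (area 750.00 mm²); the r=3.5 cylinder at (4, 11.5) gives a regular 24-gon of circumradius 3.5 (constant along its height) (area = (24/2)·3.500²·sin(360°/24) = 38.05 mm²); Combining (union): the r=3.5 cylinder at (4, 11.5) lies entirely inside the 25×30 cube, so the union is just the 25×30 cube — area = 750.00 mm²; the cone at (6, 13.5) is not intersected at this z (z outside [7.5, 12]); Subtracting the remaining from the first: none of the subtracted shapes is present at this height, so that combined region is unchanged — area = 750.00 mm². Overall, the cross-section is a single solid region. Net area = 750.00 mm².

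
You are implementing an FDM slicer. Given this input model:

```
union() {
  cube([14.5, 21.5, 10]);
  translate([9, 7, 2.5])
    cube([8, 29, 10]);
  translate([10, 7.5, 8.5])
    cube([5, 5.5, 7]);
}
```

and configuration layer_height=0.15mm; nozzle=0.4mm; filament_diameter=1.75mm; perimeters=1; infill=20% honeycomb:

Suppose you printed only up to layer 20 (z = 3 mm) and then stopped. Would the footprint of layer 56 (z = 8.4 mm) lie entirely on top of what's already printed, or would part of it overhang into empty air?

Compare the two slices. At z = 3: the 14.5×21.5 cube contributes its full rectangle (area 311.75 mm²); the 8×29 cube at (9, 7) contributes its full rectangle (area 232.00 mm²); the cube at (10, 7.5) does not reach this height (z outside [8.5, 15.5]); Taking the union: the regions partially overlap — summed areas 543.75 mm² minus the doubly-counted overlap 79.75 mm² gives 464.00 mm² — area = 464.00 mm². At z = 8.4: the cube is present — its section is the full 14.5×21.5 rectangle (area 311.75 mm²); the cube at (9, 7) (footprint 8×29) is included at this height (area 232.00 mm²); the cube at (10, 7.5) is absent (z outside [8.5, 15.5]); Taking the union: the regions partially overlap — summed areas 543.75 mm² minus the doubly-counted overlap 79.75 mm² gives 464.00 mm² — area = 464.00 mm². Checking containment: the cross-section at z = 8.4 is a subset of the cross-section at z = 3.

entirely on top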